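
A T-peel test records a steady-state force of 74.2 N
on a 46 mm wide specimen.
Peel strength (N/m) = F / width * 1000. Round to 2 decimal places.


Peel strength = 74.2 / 46 * 1000
= 1613.04 N/m

1613.04


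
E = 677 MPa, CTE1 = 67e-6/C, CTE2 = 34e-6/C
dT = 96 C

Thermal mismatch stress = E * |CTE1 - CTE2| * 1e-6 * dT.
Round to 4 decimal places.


= 677 * 33e-6 * 96
= 2.1447 MPa

2.1447


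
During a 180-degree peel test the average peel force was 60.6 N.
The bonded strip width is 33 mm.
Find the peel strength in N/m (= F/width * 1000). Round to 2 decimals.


Peel strength = F/width * 1000
= 60.6 / 33 * 1000
= 1836.36 N/m

1836.36


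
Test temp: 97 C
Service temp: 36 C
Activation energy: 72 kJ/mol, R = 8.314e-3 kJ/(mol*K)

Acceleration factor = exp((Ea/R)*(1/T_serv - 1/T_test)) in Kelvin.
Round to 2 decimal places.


AF = exp((72/0.008314)*(1/309.15 - 1/370.15))
= 101.13

101.13


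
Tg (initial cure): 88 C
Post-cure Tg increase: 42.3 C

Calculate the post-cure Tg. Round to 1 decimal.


Post-cure Tg = 88 + 42.3 = 130.3 C

130.3


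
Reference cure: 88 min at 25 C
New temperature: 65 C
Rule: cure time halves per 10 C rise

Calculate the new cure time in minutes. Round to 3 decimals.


factor = 2^((65-25)/10) = 16.0000
t_new = 88 / 16.0000 = 5.500 min

5.500


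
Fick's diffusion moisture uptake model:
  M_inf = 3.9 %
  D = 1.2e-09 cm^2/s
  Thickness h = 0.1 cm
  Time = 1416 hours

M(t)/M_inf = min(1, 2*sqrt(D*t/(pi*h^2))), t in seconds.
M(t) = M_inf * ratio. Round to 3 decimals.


t_sec = 1416 * 3600 = 5097600
ratio = 2*sqrt(1.2e-09*5097600/(pi*0.1^2))
= min(1, 0.882528)
= 0.882528
M(t) = 3.9 * 0.882528 = 3.442 %

3.442


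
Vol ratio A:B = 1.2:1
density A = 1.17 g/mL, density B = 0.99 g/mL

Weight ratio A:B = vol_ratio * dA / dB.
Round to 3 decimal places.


Weight ratio = 1.2 * 1.17 / 0.99
= 1.418

1.418


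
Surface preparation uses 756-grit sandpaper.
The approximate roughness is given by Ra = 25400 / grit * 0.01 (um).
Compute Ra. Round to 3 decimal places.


Ra = 25400 / 756 * 0.01
= 254 / 756
= 0.336 um

0.336


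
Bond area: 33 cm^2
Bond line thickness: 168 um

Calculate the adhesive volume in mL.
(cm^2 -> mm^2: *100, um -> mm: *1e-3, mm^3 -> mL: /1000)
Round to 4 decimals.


V = 33*100 * 168*1e-3 / 1000
= 0.5544 mL

0.5544


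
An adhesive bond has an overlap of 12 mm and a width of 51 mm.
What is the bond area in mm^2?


Bond area = overlap * width
= 12 * 51
= 612 mm^2

612


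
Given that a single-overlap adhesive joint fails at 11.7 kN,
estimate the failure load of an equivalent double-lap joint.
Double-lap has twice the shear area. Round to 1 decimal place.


Double-lap factor = 2
Expected load = 11.7 * 2 = 23.4 kN

23.4


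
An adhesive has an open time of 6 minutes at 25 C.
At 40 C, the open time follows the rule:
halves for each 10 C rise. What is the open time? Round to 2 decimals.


Factor = 2^((40-25)/10) = 2.8284
Open time = 6 / 2.8284 = 2.12 min

2.12


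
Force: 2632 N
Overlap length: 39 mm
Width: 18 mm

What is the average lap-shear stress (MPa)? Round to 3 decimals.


Average shear stress = F / (overlap * width)
= 2632 / (39 * 18)
= 3.749 MPa

3.749


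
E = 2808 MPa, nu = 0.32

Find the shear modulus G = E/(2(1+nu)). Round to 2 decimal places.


G = 2808 / (2 * 1.32)
= 1063.64 MPa

1063.64


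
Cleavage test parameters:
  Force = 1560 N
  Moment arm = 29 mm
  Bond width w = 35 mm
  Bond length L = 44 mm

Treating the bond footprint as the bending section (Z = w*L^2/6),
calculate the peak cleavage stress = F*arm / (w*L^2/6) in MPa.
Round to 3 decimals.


M = 1560 * 29 = 45240 N*mm
Z = 35 * 44^2 / 6 = 67760 / 6 mm^3
sigma = M / Z = 6 * 45240 / 67760 = 271440 / 67760
= 4.006 MPa

4.006


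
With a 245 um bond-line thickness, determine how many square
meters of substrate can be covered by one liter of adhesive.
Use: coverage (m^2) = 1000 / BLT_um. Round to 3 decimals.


Coverage = 1000 / 245 = 4.082 m^2

4.082


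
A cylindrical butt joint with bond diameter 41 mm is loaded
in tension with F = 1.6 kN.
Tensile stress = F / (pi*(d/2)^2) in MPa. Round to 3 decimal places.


Area = pi * (41/2)^2 = 1320.2543 mm^2
Stress = 1.6*1000 / 1320.2543
= 1.212 MPa

1.212


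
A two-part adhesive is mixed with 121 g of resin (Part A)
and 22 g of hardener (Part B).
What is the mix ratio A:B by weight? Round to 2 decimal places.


Mix ratio = mass_A / mass_B
= 121 / 22
= 5.50

5.50


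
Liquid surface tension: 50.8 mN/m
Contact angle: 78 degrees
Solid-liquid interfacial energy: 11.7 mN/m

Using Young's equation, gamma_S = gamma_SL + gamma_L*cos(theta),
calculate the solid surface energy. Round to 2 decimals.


gamma_S = 11.7 + 50.8 * cos(78)
= 22.26 mN/m

22.26


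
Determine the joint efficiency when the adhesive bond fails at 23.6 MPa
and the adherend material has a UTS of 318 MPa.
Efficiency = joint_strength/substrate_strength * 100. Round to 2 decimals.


Joint efficiency = 23.6 / 318 * 100
= 7.42%

7.42


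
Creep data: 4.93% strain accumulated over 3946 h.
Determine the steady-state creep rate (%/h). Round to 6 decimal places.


Rate = 4.93 / 3946 = 0.001249 %/h

0.001249


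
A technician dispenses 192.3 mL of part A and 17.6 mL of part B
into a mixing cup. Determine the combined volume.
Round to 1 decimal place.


Combined volume = 192.3 + 17.6
= 209.9 mL

209.9


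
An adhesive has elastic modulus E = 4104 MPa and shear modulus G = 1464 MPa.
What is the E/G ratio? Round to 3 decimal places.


E/G = 4104 / 1464 = 2.803

2.803


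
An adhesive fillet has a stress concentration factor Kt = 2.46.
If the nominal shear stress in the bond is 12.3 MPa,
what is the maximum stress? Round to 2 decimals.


Max stress = 12.3 * 2.46 = 30.26 MPa

30.26


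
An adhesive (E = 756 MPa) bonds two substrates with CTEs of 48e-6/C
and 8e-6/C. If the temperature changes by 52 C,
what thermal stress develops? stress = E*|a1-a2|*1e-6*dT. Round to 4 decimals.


Stress = 756 * |48 - 8| * 1e-6 * 52
= 1.5725 MPa

1.5725


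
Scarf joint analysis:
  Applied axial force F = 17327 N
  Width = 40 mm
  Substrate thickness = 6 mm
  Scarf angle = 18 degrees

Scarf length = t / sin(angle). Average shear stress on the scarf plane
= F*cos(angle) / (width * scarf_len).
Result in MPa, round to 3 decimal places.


Scarf length = 6 / sin(18 deg) = 19.4164 mm
cos(18 deg) = 0.951057
Shear = 17327 * 0.951057 / (40 * 19.4164)
= 21.218 MPa

21.218


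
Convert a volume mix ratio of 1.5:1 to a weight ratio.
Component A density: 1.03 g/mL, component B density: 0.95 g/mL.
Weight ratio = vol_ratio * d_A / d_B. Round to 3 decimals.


= 1.5 * 1.03 / 0.95 = 1.626

1.626


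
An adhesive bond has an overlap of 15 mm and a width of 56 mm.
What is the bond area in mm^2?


Bond area = overlap * width
= 15 * 56
= 840 mm^2

840


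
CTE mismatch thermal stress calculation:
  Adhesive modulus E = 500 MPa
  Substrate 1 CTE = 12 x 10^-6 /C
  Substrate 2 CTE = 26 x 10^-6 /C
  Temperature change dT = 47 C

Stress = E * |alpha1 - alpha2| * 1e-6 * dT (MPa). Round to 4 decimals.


delta_alpha = |12 - 26| = 14 x 10^-6/C
Stress = 500 * 14e-6 * 47
= 0.3290 MPa

0.3290


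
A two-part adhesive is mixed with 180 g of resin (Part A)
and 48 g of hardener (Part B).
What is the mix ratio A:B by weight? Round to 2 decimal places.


Mix ratio = mass_A / mass_B
= 180 / 48
= 3.75

3.75


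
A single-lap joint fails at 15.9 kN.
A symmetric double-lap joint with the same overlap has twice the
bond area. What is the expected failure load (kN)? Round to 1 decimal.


Double-lap load = 2 * 15.9 = 31.8 kN

31.8


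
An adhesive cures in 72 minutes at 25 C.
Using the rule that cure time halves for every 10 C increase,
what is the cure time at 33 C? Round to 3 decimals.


Factor = 2^((33 - 25) / 10) = 1.7411
Cure time = 72 / 1.7411
= 41.353 minutes

41.353


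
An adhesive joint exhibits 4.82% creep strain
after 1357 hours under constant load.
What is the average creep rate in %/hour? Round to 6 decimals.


Creep rate = strain / time
= 4.82 / 1357
= 0.003552 %/h

0.003552


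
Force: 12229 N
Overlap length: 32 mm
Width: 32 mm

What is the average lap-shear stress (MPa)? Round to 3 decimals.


Average shear stress = F / (overlap * width)
= 12229 / (32 * 32)
= 11.942 MPa

11.942


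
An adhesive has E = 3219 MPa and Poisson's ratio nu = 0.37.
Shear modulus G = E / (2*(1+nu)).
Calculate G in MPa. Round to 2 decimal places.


G = 3219 / (2*(1+0.37))
= 3219 / 2.74
= 1174.82 MPa

1174.82


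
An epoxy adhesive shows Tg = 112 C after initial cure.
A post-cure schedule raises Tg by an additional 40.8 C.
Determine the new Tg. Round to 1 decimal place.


New Tg = 112 + 40.8
= 152.8 C

152.8


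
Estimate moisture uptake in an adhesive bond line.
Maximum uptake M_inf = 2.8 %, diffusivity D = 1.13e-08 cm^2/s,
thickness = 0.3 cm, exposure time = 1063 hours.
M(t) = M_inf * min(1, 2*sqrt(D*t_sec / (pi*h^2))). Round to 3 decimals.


Convert time: 1063 h = 3826800 s
ratio = min(1, 2*sqrt(1.13e-08*3826800/(pi*0.3^2)))
= 0.782152
M(t) = 2.8 * 0.782152 = 2.190%

2.190


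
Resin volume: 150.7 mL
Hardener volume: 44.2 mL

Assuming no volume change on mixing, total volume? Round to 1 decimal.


V_total = 150.7 + 44.2 = 194.9 mL

194.9


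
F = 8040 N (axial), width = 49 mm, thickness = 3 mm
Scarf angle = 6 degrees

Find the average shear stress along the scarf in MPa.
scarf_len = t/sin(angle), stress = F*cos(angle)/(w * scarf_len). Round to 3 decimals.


scarf_len = 3/sin(6 deg) = 28.7003
cos(6 deg) = 0.994522
stress = 8040*0.994522/(49*28.7003) = 5.686 MPa

5.686


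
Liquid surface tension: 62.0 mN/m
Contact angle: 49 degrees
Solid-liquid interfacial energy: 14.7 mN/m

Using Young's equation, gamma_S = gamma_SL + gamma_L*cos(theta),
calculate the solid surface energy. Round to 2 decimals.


gamma_S = 14.7 + 62.0 * cos(49)
= 55.38 mN/m

55.38


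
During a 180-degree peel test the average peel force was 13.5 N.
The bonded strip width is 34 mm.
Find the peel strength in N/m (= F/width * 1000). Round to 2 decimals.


Peel strength = F/width * 1000
= 13.5 / 34 * 1000
= 397.06 N/m

397.06


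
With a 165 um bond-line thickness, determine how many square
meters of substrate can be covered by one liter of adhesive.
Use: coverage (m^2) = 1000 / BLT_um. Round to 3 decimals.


Coverage = 1000 / 165 = 6.061 m^2

6.061


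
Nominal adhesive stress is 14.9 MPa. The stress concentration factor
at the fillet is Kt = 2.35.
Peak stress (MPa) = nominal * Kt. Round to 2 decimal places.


Peak = 14.9 * 2.35 = 35.02 MPa

35.02


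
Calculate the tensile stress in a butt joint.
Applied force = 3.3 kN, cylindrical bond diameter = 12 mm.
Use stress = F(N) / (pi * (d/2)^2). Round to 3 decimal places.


A = pi * 6.0^2 = 113.0973 mm^2
sigma = 3300.0 / 113.0973 = 29.178 MPa

29.178


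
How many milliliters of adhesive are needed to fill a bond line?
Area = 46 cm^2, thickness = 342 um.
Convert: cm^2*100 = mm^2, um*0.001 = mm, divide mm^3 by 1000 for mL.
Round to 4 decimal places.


= (46 * 100) * (342 * 0.001) / 1000
= 1.5732 mL

1.5732


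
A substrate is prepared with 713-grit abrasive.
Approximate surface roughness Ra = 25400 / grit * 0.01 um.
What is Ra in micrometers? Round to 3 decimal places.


Ra = 25400 / 713 * 0.01 = 0.356 um

0.356


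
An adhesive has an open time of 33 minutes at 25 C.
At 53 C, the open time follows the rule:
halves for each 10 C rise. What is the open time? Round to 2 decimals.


Factor = 2^((53-25)/10) = 6.9644
Open time = 33 / 6.9644 = 4.74 min

4.74


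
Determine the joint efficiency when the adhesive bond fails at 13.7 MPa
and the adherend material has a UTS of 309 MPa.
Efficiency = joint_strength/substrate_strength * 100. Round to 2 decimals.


Joint efficiency = 13.7 / 309 * 100
= 4.43%

4.43


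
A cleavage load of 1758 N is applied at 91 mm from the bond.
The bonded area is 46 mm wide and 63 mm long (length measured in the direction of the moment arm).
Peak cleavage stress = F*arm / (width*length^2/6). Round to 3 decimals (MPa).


Moment = 1758 * 91 = 159978 N*mm
Section modulus = 46 * 3969 / 6 = 182574 / 6 mm^3
Stress = 159978 / (182574 / 6) = 959868 / 182574
= 5.257 MPa

5.257


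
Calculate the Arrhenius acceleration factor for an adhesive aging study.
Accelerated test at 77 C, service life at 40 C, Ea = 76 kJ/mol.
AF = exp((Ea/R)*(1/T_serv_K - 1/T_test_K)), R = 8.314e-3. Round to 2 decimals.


T_test = 350.15 K, T_serv = 313.15 K
Ea/R = 76 / 0.008314 = 9141.21
AF = exp(9141.21 * (1/313.15 - 1/350.15))
= 21.86

21.86


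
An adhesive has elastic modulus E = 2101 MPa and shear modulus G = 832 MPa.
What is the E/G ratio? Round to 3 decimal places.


E/G = 2101 / 832 = 2.525

2.525


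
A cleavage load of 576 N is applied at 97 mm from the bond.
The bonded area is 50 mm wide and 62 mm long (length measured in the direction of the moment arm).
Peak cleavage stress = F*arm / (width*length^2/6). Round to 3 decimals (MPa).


Moment = 576 * 97 = 55872 N*mm
Section modulus = 50 * 3844 / 6 = 192200 / 6 mm^3
Stress = 55872 / (192200 / 6) = 335232 / 192200
= 1.744 MPa

1.744


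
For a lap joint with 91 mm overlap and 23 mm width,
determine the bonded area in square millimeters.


Area = 91 * 23 = 2093 mm^2

2093


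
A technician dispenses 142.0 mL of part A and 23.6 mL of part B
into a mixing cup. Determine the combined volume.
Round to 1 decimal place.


Combined volume = 142.0 + 23.6
= 165.6 mL

165.6


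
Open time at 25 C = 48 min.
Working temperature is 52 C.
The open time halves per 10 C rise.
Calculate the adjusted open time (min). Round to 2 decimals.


factor = 2^((52 - 25) / 10) = 6.4980
ot = 48 / 6.4980 = 7.39 min

7.39


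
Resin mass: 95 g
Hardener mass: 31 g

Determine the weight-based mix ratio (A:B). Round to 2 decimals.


Ratio = 95 / 31 = 3.06

3.06


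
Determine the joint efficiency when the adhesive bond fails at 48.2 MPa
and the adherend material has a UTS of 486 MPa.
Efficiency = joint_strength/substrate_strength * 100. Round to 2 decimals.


Joint efficiency = 48.2 / 486 * 100
= 9.92%

9.92


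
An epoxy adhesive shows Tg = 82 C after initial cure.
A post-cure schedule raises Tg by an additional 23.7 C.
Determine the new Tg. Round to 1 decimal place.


New Tg = 82 + 23.7
= 105.7 C

105.7


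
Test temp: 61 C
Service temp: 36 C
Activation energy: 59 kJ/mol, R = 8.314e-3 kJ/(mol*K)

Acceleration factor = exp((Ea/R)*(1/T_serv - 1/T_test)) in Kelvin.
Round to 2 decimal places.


AF = exp((59/0.008314)*(1/309.15 - 1/334.15))
= 5.57

5.57


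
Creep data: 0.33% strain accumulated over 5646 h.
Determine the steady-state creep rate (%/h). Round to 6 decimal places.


Rate = 0.33 / 5646 = 0.000058 %/h

0.000058


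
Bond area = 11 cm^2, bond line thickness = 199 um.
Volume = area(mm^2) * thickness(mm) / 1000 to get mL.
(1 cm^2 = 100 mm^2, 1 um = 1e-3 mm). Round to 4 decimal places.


area_mm2 = 11 * 100 = 1100
blt_mm = 199 * 1e-3 = 0.199
vol_mm3 = 1100 * 0.199 = 218.9
vol_mL = 218.9 / 1000 = 0.2189 mL

0.2189


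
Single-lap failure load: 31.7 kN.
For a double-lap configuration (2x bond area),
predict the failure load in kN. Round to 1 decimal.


Failure load = 31.7 * 2 = 63.4 kN

63.4


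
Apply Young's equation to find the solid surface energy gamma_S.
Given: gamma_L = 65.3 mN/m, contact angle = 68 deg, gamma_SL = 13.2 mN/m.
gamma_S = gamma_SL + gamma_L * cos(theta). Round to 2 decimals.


theta_rad = 68 * pi/180 = 1.186824
gamma_S = 13.2 + 65.3 * cos(1.186824)
= 37.66 mN/m

37.66


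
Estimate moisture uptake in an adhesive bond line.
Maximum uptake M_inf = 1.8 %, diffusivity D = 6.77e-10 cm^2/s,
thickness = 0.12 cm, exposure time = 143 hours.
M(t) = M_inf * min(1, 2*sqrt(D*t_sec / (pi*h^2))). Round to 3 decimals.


Convert time: 143 h = 514800 s
ratio = min(1, 2*sqrt(6.77e-10*514800/(pi*0.12^2)))
= 0.175545
M(t) = 1.8 * 0.175545 = 0.316%

0.316


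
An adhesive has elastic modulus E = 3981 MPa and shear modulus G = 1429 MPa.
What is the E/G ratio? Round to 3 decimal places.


E/G = 3981 / 1429 = 2.786

2.786


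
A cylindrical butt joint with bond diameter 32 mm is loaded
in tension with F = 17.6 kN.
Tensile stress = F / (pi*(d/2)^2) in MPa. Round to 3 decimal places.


Area = pi * (32/2)^2 = 804.2477 mm^2
Stress = 17.6*1000 / 804.2477
= 21.884 MPa

21.884


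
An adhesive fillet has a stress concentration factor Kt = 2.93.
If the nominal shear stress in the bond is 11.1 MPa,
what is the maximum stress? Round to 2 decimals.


Max stress = 11.1 * 2.93 = 32.52 MPa

32.52


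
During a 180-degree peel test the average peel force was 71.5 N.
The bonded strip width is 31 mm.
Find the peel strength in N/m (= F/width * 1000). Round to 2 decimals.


Peel strength = F/width * 1000
= 71.5 / 31 * 1000
= 2306.45 N/m

2306.45


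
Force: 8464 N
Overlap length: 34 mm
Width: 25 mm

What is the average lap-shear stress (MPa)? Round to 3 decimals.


Average shear stress = F / (overlap * width)
= 8464 / (34 * 25)
= 9.958 MPa

9.958


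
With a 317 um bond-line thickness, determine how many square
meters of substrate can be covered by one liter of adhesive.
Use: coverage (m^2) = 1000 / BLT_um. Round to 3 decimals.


Coverage = 1000 / 317 = 3.155 m^2

3.155


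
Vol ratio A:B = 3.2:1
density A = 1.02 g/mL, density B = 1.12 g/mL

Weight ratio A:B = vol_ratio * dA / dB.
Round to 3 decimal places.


Weight ratio = 3.2 * 1.02 / 1.12
= 2.914

2.914


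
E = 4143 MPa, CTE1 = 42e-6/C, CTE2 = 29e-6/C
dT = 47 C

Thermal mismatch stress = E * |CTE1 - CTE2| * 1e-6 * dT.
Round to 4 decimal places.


= 4143 * 13e-6 * 47
= 2.5314 MPa

2.5314


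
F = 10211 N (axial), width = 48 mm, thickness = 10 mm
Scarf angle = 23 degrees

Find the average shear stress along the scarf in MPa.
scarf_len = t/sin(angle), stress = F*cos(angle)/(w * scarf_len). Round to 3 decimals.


scarf_len = 10/sin(23 deg) = 25.5930
cos(23 deg) = 0.920505
stress = 10211*0.920505/(48*25.5930) = 7.651 MPa

7.651


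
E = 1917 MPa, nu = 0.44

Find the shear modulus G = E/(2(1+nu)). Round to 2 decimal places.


G = 1917 / (2 * 1.44)
= 665.63 MPa

665.63


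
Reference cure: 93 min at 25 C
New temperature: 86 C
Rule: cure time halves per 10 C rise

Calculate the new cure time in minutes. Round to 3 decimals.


factor = 2^((86-25)/10) = 68.5935
t_new = 93 / 68.5935 = 1.356 min

1.356


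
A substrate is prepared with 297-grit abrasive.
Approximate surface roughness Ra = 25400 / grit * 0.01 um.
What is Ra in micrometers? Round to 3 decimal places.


Ra = 25400 / 297 * 0.01 = 0.855 um

0.855


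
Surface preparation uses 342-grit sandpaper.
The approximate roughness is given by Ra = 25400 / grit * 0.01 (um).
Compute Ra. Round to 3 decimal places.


Ra = 25400 / 342 * 0.01
= 254 / 342
= 0.743 um

0.743


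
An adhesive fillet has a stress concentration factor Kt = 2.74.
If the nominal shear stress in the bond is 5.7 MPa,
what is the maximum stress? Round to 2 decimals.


Max stress = 5.7 * 2.74 = 15.62 MPa

15.62


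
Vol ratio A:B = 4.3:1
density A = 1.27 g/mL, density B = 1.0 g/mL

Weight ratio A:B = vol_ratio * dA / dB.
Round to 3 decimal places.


Weight ratio = 4.3 * 1.27 / 1.0
= 5.461

5.461


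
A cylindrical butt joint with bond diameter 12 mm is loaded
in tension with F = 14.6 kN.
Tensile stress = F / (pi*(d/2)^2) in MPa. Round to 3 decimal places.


Area = pi * (12/2)^2 = 113.0973 mm^2
Stress = 14.6*1000 / 113.0973
= 129.092 MPa

129.092


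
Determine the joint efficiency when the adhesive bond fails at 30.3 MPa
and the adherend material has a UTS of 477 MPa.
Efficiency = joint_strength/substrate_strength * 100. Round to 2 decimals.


Joint efficiency = 30.3 / 477 * 100
= 6.35%

6.35


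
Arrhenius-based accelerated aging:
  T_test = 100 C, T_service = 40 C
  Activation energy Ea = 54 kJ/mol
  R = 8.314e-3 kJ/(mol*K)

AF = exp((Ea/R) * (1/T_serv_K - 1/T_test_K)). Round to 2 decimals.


T_test_K = 373.15, T_serv_K = 313.15
AF = exp((54/8.314e-3) * (1/313.15 - 1/373.15))
= 28.08

28.08


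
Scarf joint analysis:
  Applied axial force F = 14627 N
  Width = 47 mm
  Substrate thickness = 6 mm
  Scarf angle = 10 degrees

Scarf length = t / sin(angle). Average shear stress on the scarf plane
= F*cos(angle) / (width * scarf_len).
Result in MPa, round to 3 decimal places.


Scarf length = 6 / sin(10 deg) = 34.5526 mm
cos(10 deg) = 0.984808
Shear = 14627 * 0.984808 / (47 * 34.5526)
= 8.870 MPa

8.870


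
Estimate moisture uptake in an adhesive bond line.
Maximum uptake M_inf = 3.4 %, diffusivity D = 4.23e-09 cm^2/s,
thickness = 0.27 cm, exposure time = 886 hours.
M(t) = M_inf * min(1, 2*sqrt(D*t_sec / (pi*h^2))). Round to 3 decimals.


Convert time: 886 h = 3189600 s
ratio = min(1, 2*sqrt(4.23e-09*3189600/(pi*0.27^2)))
= 0.485433
M(t) = 3.4 * 0.485433 = 1.650%

1.650


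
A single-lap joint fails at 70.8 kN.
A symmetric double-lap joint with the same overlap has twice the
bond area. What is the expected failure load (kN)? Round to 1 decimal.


Double-lap load = 2 * 70.8 = 141.6 kN

141.6


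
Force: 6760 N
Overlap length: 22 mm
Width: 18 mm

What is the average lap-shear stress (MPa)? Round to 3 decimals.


Average shear stress = F / (overlap * width)
= 6760 / (22 * 18)
= 17.071 MPa

17.071


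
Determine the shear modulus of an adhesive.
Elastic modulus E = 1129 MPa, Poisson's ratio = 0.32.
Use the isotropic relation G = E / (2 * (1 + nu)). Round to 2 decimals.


G = 1129 / (2*(1+0.32)) = 1129 / 2.64
= 427.65 MPa

427.65


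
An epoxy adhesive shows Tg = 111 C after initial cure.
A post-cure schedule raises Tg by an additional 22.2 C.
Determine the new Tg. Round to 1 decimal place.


New Tg = 111 + 22.2
= 133.2 C

133.2


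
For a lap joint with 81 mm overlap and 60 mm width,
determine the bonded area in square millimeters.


Area = 81 * 60 = 4860 mm^2

4860


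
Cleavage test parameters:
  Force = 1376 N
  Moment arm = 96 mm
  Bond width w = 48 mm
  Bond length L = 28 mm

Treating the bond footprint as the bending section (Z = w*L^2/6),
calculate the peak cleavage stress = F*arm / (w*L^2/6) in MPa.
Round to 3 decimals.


M = 1376 * 96 = 132096 N*mm
Z = 48 * 28^2 / 6 = 37632 / 6 mm^3
sigma = M / Z = 6 * 132096 / 37632 = 792576 / 37632
= 21.061 MPa

21.061


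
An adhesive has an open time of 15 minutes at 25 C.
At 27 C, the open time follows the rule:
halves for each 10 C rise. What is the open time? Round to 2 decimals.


Factor = 2^((27-25)/10) = 1.1487
Open time = 15 / 1.1487 = 13.06 min

13.06


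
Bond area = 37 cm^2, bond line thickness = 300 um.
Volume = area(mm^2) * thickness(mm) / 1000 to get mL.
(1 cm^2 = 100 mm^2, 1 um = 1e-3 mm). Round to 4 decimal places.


area_mm2 = 37 * 100 = 3700
blt_mm = 300 * 1e-3 = 0.3
vol_mm3 = 3700 * 0.3 = 1110.0
vol_mL = 1110.0 / 1000 = 1.1100 mL

1.1100


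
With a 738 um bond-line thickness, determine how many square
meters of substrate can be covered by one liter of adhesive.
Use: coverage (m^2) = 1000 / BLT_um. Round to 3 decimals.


Coverage = 1000 / 738 = 1.355 m^2

1.355


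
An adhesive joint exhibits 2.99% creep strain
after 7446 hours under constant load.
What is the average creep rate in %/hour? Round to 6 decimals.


Creep rate = strain / time
= 2.99 / 7446
= 0.000402 %/h

0.000402


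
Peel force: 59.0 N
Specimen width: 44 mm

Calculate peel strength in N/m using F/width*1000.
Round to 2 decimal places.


Peel strength = 59.0 / 44 * 1000 = 1340.91 N/m

1340.91


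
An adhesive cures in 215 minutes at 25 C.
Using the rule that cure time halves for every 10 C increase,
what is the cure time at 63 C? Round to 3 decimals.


Factor = 2^((63 - 25) / 10) = 13.9288
Cure time = 215 / 13.9288
= 15.436 minutes

15.436


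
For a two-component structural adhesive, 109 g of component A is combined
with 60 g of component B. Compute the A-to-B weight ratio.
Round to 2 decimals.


Weight ratio A:B = 109 / 60
= 1.82

1.82


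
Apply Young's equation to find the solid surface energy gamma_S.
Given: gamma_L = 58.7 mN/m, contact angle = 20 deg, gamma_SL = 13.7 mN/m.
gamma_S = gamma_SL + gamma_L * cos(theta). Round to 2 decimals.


theta_rad = 20 * pi/180 = 0.349066
gamma_S = 13.7 + 58.7 * cos(0.349066)
= 68.86 mN/m

68.86


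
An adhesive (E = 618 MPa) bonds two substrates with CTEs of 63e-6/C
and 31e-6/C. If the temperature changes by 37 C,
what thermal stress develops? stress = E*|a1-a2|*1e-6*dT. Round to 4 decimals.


Stress = 618 * |63 - 31| * 1e-6 * 37
= 0.7317 MPa

0.7317


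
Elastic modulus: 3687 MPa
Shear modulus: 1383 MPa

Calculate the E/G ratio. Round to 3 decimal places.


E / G = 3687 / 1383 = 2.666

2.666


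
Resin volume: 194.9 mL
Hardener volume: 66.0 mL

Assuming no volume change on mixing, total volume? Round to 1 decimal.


V_total = 194.9 + 66.0 = 260.9 mL

260.9


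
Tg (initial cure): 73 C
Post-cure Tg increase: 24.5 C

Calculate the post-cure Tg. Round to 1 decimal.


Post-cure Tg = 73 + 24.5 = 97.5 C

97.5


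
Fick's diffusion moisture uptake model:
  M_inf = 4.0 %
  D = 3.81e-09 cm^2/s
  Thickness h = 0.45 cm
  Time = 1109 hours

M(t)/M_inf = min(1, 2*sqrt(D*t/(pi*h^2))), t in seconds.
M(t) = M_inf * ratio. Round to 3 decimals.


t_sec = 1109 * 3600 = 3992400
ratio = 2*sqrt(3.81e-09*3992400/(pi*0.45^2))
= min(1, 0.309259)
= 0.309259
M(t) = 4.0 * 0.309259 = 1.237 %

1.237


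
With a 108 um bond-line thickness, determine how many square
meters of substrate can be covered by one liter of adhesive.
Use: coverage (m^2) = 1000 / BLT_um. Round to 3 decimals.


Coverage = 1000 / 108 = 9.259 m^2

9.259


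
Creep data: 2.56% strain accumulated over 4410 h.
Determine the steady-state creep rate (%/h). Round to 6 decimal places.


Rate = 2.56 / 4410 = 0.000580 %/h

0.000580


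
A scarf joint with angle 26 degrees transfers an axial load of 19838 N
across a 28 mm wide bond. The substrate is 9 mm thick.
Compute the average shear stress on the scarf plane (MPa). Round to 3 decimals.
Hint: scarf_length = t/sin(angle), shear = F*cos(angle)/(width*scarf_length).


scarf_length = 9 / sin(26 deg) = 20.5305 mm
cos(26 deg) = 0.898794
shear stress = 19838 * 0.898794 / (28 * 20.5305)
= 31.017 MPa

31.017


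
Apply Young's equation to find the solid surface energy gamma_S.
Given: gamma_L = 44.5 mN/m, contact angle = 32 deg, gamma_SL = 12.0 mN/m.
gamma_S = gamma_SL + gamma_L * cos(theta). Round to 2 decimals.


theta_rad = 32 * pi/180 = 0.558505
gamma_S = 12.0 + 44.5 * cos(0.558505)
= 49.74 mN/m

49.74


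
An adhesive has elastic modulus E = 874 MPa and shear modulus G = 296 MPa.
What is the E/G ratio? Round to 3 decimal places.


E/G = 874 / 296 = 2.953

2.953


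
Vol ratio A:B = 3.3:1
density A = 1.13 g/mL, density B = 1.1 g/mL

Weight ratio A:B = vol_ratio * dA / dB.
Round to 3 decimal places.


Weight ratio = 3.3 * 1.13 / 1.1
= 3.390

3.390


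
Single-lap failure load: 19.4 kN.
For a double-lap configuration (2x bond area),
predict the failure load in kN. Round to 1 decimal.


Failure load = 19.4 * 2 = 38.8 kN

38.8


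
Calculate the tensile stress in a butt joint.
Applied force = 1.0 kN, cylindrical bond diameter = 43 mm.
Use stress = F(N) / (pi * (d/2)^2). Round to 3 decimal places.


A = pi * 21.5^2 = 1452.2012 mm^2
sigma = 1000.0 / 1452.2012 = 0.689 MPa

0.689


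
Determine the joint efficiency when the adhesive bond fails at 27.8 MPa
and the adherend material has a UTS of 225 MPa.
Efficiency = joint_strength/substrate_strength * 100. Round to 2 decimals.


Joint efficiency = 27.8 / 225 * 100
= 12.36%

12.36


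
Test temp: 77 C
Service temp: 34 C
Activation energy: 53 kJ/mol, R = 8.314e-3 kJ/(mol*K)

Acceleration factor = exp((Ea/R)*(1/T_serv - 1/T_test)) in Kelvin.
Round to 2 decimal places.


AF = exp((53/0.008314)*(1/307.15 - 1/350.15))
= 12.79

12.79


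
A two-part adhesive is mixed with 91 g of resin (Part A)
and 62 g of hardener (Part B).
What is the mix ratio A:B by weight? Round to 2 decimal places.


Mix ratio = mass_A / mass_B
= 91 / 62
= 1.47

1.47


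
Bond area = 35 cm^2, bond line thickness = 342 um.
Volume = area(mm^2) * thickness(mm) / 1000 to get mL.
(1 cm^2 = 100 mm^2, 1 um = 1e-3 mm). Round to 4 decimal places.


area_mm2 = 35 * 100 = 3500
blt_mm = 342 * 1e-3 = 0.342
vol_mm3 = 3500 * 0.342 = 1197.0
vol_mL = 1197.0 / 1000 = 1.1970 mL

1.1970


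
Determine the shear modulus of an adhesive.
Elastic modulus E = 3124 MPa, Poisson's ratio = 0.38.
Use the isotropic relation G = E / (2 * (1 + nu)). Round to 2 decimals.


G = 3124 / (2*(1+0.38)) = 3124 / 2.76
= 1131.88 MPa

1131.88


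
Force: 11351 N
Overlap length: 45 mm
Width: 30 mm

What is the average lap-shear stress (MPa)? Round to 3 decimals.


Average shear stress = F / (overlap * width)
= 11351 / (45 * 30)
= 8.408 MPa

8.408


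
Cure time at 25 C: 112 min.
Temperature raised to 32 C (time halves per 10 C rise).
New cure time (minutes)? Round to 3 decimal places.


Acceleration factor = 2^(7/10) = 1.6245
New time = 112 / 1.6245 = 68.944 min

68.944


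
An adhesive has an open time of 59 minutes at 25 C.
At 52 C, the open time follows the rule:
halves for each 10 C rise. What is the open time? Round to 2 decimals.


Factor = 2^((52-25)/10) = 6.4980
Open time = 59 / 6.4980 = 9.08 min

9.08


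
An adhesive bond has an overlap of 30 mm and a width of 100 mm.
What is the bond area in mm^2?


Bond area = overlap * width
= 30 * 100
= 3000 mm^2

3000


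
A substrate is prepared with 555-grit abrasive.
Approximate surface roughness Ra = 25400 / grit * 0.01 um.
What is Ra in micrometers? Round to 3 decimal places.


Ra = 25400 / 555 * 0.01 = 0.458 um

0.458


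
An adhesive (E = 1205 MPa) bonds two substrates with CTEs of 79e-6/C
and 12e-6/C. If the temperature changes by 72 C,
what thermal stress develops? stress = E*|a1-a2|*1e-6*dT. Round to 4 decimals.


Stress = 1205 * |79 - 12| * 1e-6 * 72
= 5.8129 MPa

5.8129


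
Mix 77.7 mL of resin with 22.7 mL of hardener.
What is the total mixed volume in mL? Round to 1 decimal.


Total = 77.7 + 22.7 = 100.4 mL

100.4


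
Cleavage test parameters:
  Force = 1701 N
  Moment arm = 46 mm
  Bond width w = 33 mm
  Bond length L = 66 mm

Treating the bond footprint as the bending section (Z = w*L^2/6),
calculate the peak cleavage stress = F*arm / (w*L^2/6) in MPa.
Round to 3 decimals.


M = 1701 * 46 = 78246 N*mm
Z = 33 * 66^2 / 6 = 143748 / 6 mm^3
sigma = M / Z = 6 * 78246 / 143748 = 469476 / 143748
= 3.266 MPa

3.266


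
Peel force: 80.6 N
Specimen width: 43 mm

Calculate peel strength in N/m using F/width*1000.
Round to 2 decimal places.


Peel strength = 80.6 / 43 * 1000 = 1874.42 N/m

1874.42


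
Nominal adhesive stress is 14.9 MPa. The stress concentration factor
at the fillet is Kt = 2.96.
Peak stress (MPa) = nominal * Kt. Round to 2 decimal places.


Peak = 14.9 * 2.96 = 44.10 MPa

44.10


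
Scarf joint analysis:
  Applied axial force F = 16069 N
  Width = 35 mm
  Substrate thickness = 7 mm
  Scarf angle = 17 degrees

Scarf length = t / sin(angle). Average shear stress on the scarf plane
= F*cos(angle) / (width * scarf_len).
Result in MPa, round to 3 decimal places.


Scarf length = 7 / sin(17 deg) = 23.9421 mm
cos(17 deg) = 0.956305
Shear = 16069 * 0.956305 / (35 * 23.9421)
= 18.338 MPa

18.338


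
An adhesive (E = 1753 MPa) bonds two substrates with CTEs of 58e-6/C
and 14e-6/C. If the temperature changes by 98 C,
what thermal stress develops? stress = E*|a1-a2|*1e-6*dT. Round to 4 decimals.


Stress = 1753 * |58 - 14| * 1e-6 * 98
= 7.5589 MPa

7.5589


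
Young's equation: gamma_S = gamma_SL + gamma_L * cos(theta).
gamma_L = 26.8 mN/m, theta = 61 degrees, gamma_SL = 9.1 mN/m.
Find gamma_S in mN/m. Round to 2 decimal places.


cos(61 deg) = 0.484810
gamma_S = 9.1 + 26.8 * 0.484810
= 22.09 mN/m

22.09


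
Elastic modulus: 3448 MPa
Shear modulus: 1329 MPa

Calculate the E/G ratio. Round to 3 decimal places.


E / G = 3448 / 1329 = 2.594

2.594


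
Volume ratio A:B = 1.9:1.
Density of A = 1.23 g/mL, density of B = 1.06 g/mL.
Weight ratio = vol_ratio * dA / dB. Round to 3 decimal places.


Wt ratio = 1.9 * 1.23 / 1.06
= 2.205

2.205


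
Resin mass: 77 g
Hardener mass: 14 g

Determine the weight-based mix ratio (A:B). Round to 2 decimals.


Ratio = 77 / 14 = 5.50

5.50


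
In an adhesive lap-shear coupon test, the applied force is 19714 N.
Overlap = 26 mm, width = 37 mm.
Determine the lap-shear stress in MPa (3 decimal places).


stress = F / (overlap * width)
= 19714 / (26 * 37)
= 20.493 MPa

20.493


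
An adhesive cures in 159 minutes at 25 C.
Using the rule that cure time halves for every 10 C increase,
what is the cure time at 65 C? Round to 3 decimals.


Factor = 2^((65 - 25) / 10) = 16.0000
Cure time = 159 / 16.0000
= 9.938 minutes

9.938


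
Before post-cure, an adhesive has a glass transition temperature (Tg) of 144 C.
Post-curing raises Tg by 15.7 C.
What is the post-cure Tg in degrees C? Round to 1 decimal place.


Tg_post = Tg_base + delta_Tg
= 144 + 15.7
= 159.7 C

159.7


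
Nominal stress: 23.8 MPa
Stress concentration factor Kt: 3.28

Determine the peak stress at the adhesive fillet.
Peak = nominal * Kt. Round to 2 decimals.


Peak stress = 23.8 * 3.28
= 78.06 MPa

78.06


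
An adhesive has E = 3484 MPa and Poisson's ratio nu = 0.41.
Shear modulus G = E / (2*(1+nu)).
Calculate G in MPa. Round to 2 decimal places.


G = 3484 / (2*(1+0.41))
= 3484 / 2.82
= 1235.46 MPa

1235.46


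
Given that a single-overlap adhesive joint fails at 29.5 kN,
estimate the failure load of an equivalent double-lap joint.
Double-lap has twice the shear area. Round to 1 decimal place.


Double-lap factor = 2
Expected load = 29.5 * 2 = 59.0 kN

59.0


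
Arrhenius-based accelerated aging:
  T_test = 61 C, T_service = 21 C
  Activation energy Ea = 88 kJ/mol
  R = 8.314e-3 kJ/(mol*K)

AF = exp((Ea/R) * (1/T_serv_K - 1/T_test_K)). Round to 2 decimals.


T_test_K = 334.15, T_serv_K = 294.15
AF = exp((88/8.314e-3) * (1/294.15 - 1/334.15))
= 74.25

74.25


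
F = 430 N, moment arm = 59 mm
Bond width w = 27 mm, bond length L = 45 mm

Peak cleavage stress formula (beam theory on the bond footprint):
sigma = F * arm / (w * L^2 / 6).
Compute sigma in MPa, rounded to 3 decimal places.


sigma = (430 * 59) / (27 * 2025 / 6)
= 25370 * 6 / 54675
= 152220 / 54675
= 2.784 MPa

2.784


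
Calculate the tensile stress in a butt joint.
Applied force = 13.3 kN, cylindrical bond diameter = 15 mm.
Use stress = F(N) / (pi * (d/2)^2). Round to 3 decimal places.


A = pi * 7.5^2 = 176.7146 mm^2
sigma = 13300.0 / 176.7146 = 75.263 MPa

75.263


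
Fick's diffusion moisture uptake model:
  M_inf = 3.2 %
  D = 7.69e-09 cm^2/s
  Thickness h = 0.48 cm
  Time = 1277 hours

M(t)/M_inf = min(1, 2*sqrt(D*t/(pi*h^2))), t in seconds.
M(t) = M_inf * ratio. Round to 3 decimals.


t_sec = 1277 * 3600 = 4597200
ratio = 2*sqrt(7.69e-09*4597200/(pi*0.48^2))
= min(1, 0.442001)
= 0.442001
M(t) = 3.2 * 0.442001 = 1.414 %

1.414


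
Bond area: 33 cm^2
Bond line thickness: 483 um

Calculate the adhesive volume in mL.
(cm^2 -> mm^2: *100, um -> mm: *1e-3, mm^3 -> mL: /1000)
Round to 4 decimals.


V = 33*100 * 483*1e-3 / 1000
= 1.5939 mL

1.5939


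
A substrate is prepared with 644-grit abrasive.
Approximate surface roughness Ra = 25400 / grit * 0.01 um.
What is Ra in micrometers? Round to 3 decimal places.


Ra = 25400 / 644 * 0.01 = 0.394 um

0.394


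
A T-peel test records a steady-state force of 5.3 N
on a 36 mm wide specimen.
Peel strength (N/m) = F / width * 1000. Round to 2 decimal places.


Peel strength = 5.3 / 36 * 1000
= 147.22 N/m

147.22


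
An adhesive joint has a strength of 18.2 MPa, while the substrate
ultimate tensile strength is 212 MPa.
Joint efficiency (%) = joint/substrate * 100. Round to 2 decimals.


Efficiency = 18.2 / 212 * 100
= 8.58%

8.58


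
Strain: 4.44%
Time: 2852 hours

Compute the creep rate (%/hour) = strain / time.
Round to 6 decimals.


Creep rate = 4.44 / 2852
= 0.001557 %/h

0.001557


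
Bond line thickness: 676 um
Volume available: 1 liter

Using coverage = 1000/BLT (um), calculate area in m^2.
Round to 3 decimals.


1 L = 1e6 mm^3, thickness = 676 um = 0.676 mm
Area = 1e6 / 0.676 mm^2 = (1e6 / 0.676) / 1e6 m^2 = 1000 / 676 m^2
= 1.479 m^2

1.479


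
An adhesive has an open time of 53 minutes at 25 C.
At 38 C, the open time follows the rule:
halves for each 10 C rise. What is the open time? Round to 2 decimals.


Factor = 2^((38-25)/10) = 2.4623
Open time = 53 / 2.4623 = 21.52 min

21.52


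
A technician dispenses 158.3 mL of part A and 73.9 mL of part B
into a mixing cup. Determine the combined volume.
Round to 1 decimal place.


Combined volume = 158.3 + 73.9
= 232.2 mL

232.2


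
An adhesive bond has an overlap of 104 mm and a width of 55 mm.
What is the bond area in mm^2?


Bond area = overlap * width
= 104 * 55
= 5720 mm^2

5720


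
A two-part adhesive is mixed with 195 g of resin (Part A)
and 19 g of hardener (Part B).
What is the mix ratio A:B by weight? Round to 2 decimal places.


Mix ratio = mass_A / mass_B
= 195 / 19
= 10.26

10.26


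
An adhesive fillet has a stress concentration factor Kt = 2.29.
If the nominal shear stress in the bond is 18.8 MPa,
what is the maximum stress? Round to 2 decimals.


Max stress = 18.8 * 2.29 = 43.05 MPa

43.05


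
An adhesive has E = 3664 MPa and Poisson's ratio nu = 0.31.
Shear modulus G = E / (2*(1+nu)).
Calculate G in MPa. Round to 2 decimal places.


G = 3664 / (2*(1+0.31))
= 3664 / 2.62
= 1398.47 MPa

1398.47


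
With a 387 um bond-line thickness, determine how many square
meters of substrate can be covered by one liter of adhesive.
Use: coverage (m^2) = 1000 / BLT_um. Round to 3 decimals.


Coverage = 1000 / 387 = 2.584 m^2

2.584


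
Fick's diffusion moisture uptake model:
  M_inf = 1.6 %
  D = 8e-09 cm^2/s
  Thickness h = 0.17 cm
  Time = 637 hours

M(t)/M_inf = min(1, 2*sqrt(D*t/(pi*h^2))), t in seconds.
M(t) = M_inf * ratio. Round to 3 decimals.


t_sec = 637 * 3600 = 2293200
ratio = 2*sqrt(8e-09*2293200/(pi*0.17^2))
= min(1, 0.899026)
= 0.899026
M(t) = 1.6 * 0.899026 = 1.438 %

1.438


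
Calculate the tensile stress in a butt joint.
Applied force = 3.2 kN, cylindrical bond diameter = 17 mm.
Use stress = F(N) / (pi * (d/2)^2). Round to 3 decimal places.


A = pi * 8.5^2 = 226.9801 mm^2
sigma = 3200.0 / 226.9801 = 14.098 MPa

14.098


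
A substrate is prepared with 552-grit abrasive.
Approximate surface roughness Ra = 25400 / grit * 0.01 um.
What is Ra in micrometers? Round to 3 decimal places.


Ra = 25400 / 552 * 0.01 = 0.460 um

0.460


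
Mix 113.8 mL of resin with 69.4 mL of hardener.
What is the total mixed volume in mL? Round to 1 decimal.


Total = 113.8 + 69.4 = 183.2 mL

183.2


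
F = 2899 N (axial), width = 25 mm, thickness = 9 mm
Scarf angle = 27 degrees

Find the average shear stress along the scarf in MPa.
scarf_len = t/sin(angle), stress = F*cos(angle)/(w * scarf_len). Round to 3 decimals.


scarf_len = 9/sin(27 deg) = 19.8242
cos(27 deg) = 0.891007
stress = 2899*0.891007/(25*19.8242) = 5.212 MPa

5.212


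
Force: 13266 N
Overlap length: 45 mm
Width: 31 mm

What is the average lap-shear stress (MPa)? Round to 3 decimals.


Average shear stress = F / (overlap * width)
= 13266 / (45 * 31)
= 9.510 MPa

9.510


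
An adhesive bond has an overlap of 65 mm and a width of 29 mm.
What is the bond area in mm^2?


Bond area = overlap * width
= 65 * 29
= 1885 mm^2

1885
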